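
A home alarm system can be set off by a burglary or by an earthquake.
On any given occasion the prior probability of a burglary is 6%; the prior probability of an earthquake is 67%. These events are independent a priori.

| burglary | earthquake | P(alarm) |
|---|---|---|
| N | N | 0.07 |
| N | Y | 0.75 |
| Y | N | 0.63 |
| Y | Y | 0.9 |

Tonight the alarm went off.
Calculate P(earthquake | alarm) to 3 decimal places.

P(alarm) = 0.07×0.94×0.33 + 0.75×0.94×0.67 + 0.63×0.06×0.33 + 0.9×0.06×0.67 = 0.021714 + 0.472350 + 0.012474 + 0.036180 = 0.542718
Restricting to configurations with earthquake present: 0.472350 + 0.036180 = 0.508530.
So P(earthquake | alarm) = 0.508530/0.542718 ≈ 0.937.

P(earthquake | alarm) ≈ 0.937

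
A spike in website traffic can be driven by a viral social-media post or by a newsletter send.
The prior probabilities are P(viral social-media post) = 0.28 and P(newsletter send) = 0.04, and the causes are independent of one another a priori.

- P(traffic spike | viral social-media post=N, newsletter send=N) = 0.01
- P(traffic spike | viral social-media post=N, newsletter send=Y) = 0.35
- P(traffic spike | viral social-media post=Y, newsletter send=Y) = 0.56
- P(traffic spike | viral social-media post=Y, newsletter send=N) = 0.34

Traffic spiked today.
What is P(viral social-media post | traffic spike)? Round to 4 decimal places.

P(viral social-media post | traffic spike) ≈ 0.8518

Enumerate the 4 (viral social-media post, newsletter send) configurations and weight by the priors:
  P(traffic spike) = 0.01*0.72*0.96 + 0.35*0.72*0.04 + 0.34*0.28*0.96 + 0.56*0.28*0.04
        = 0.006912 + 0.010080 + 0.091392 + 0.006272 = 0.114656
The terms with viral social-media post present sum to 0.097664, so
  P(viral social-media post | traffic spike) = 0.097664 / 0.114656 ≈ 0.8518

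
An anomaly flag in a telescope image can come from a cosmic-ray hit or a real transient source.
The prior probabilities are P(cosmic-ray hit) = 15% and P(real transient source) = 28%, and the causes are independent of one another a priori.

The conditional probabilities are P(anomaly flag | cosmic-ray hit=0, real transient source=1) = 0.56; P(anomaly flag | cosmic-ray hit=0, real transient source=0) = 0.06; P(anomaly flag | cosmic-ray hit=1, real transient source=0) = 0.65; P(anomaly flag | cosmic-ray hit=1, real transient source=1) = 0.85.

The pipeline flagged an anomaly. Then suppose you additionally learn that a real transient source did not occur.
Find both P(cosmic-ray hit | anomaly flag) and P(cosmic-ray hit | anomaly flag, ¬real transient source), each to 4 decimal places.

Sum P(anomaly flag|·) weighted by the priors over the 4 (cosmic-ray hit, real transient source) configurations:
  P(anomaly flag) = 0.06×0.85×0.72 + 0.56×0.85×0.28 + 0.65×0.15×0.72 + 0.85×0.15×0.28
        = 0.036720 + 0.133280 + 0.070200 + 0.035700 = 0.275900
Keeping only the cosmic-ray hit-present terms gives 0.105900, so
  P(cosmic-ray hit | anomaly flag) = 0.105900 / 0.275900 ≈ 0.3838

Now also conditioning on real transient source≠true:
Numerator (weight on configurations with cosmic-ray hit): 0.65*0.15 = 0.097500
Normalizer over all consistent configurations: 0.06*0.85 + 0.65*0.15 = 0.148500
Posterior = 0.097500 / 0.148500 ≈ 0.6566
Ruling out real transient source raises the posterior on cosmic-ray hit — the flip side of explaining away.

P(cosmic-ray hit | anomaly flag) ≈ 0.3838; P(cosmic-ray hit | anomaly flag, ¬real transient source) ≈ 0.6566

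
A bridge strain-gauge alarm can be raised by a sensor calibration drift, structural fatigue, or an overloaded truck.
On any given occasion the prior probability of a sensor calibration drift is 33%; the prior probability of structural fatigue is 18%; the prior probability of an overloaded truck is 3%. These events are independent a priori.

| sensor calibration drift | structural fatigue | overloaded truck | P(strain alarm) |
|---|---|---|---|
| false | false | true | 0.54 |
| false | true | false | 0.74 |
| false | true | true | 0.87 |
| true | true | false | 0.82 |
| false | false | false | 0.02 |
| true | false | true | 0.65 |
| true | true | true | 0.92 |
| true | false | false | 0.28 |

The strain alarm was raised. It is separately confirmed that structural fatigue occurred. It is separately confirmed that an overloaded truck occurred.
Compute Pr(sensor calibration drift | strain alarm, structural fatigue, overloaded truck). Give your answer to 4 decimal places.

Numerator (weight on configurations with sensor calibration drift): 0.92*0.33 = 0.303600
Normalizer over all consistent configurations: 0.87*0.67 + 0.92*0.33 = 0.886500
P(sensor calibration drift | strain alarm, structural fatigue, overloaded truck) = 0.303600/0.886500 ≈ 0.3425

Pr(sensor calibration drift | strain alarm, structural fatigue, overloaded truck) ≈ 0.3425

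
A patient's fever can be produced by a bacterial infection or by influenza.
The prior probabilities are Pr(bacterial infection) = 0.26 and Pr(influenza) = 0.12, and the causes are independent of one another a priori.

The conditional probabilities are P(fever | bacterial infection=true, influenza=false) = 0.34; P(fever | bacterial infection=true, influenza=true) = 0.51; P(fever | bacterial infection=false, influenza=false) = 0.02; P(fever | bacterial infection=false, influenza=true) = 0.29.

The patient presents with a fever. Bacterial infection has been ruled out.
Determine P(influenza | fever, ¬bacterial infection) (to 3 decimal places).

Numerator (weight on configurations with influenza): 0.29*0.12 = 0.034800
Normalizer over all consistent configurations: 0.02*0.88 + 0.29*0.12 = 0.052400
Posterior = 0.034800 / 0.052400 ≈ 0.664

P(influenza | fever, ¬bacterial infection) ≈ 0.664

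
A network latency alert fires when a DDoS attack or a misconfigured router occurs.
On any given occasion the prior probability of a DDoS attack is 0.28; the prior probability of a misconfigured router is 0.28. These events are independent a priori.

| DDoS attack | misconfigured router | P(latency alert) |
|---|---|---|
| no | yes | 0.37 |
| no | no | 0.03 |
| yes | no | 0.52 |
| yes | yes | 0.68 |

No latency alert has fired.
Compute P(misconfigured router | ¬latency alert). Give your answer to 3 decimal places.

P(misconfigured router | ¬latency alert) ≈ 0.202

For the numerator, keep only misconfigured router=true terms: 0.127008 + 0.025088 = 0.152096
Denominator P(¬latency alert): 0.97·0.72·0.72 + 0.63·0.72·0.28 + 0.48·0.28·0.72 + 0.32·0.28·0.28 = 0.751712
P(misconfigured router | ¬latency alert) = 0.152096/0.751712 ≈ 0.202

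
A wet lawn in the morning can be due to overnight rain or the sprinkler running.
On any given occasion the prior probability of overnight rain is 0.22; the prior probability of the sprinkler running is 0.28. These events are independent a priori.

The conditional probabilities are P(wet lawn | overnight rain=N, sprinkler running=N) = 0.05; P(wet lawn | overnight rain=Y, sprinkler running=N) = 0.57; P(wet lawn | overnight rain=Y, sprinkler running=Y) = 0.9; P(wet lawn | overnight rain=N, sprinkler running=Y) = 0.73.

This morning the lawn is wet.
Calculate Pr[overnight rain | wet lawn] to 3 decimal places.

Pr[overnight rain | wet lawn] ≈ 0.437

P(wet lawn) = 0.05*0.78*0.72 + 0.73*0.78*0.28 + 0.57*0.22*0.72 + 0.9*0.22*0.28 = 0.028080 + 0.159432 + 0.090288 + 0.055440 = 0.333240
The overnight rain-present share is 0.090288 + 0.055440 = 0.145728.
P(overnight rain | wet lawn) = 0.145728 / 0.333240 ≈ 0.437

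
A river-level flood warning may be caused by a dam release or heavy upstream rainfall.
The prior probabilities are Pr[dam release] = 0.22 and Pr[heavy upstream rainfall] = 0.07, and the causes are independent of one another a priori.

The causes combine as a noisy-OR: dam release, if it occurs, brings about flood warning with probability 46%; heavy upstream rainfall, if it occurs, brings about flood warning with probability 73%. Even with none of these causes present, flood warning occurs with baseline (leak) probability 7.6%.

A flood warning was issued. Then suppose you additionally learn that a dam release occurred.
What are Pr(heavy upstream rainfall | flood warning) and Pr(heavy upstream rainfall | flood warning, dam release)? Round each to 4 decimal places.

Under noisy-OR, P(flood warning | causes) = 1 − (1−0.076)·∏(1−qᵢ) over the active causes.
P(flood warning) = 0.076·0.78·0.93 + 0.75052·0.78·0.07 + 0.50104·0.22·0.93 + 0.865281·0.22·0.07 = 0.055130 + 0.040978 + 0.102513 + 0.013325 = 0.211946
Of this, 0.054303 comes from 0.040978 + 0.013325 (the heavy upstream rainfall=true cases).
P(heavy upstream rainfall | flood warning) = 0.054303 / 0.211946 ≈ 0.2562

With the extra evidence:
P(flood warning | dam release) = 0.50104×0.93 + 0.865281×0.07 = 0.465967 + 0.060570 = 0.526537
The heavy upstream rainfall-present share is 0.865281×0.07 = 0.060570.
P(heavy upstream rainfall | flood warning, dam release) = 0.060570 / 0.526537 ≈ 0.1150
The drop from 0.2562 to 0.1150 is the explaining-away (discounting) effect.

Pr(heavy upstream rainfall | flood warning) ≈ 0.2562; Pr(heavy upstream rainfall | flood warning, dam release) ≈ 0.1150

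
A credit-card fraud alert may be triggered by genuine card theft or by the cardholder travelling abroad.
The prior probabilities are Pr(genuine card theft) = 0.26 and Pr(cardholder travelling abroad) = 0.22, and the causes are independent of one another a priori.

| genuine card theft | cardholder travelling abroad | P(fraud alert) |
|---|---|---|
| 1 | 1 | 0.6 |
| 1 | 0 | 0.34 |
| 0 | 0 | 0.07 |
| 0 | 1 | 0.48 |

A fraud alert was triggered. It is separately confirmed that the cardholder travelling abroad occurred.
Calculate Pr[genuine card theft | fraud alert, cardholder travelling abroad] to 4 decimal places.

Weight on genuine card theft=true, given the evidence: 0.6×0.26 = 0.156000
Normalizer over all consistent configurations: 0.48×0.74 + 0.6×0.26 = 0.511200
Posterior = 0.156000 / 0.511200 ≈ 0.3052

Pr[genuine card theft | fraud alert, cardholder travelling abroad] ≈ 0.3052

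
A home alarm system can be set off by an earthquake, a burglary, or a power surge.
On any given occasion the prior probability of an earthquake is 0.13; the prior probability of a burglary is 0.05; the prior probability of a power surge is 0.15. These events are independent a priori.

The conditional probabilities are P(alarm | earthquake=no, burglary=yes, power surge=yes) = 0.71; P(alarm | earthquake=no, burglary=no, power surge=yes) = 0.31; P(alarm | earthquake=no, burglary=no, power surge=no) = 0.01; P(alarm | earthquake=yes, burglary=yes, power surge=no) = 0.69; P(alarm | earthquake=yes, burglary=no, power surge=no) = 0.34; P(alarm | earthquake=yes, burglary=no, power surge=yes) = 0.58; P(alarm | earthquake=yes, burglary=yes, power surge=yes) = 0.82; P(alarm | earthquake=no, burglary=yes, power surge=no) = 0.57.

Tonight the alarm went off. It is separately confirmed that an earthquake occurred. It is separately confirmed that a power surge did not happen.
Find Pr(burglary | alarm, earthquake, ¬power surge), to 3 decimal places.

Pr(burglary | alarm, earthquake, ¬power surge) ≈ 0.097

P(alarm | earthquake, ¬power surge) = 0.34·0.95 + 0.69·0.05 = 0.323000 + 0.034500 = 0.357500
Of this, 0.034500 comes from 0.69·0.05 (the burglary=true cases).
P(burglary | alarm, earthquake, ¬power surge) = 0.034500 / 0.357500 ≈ 0.097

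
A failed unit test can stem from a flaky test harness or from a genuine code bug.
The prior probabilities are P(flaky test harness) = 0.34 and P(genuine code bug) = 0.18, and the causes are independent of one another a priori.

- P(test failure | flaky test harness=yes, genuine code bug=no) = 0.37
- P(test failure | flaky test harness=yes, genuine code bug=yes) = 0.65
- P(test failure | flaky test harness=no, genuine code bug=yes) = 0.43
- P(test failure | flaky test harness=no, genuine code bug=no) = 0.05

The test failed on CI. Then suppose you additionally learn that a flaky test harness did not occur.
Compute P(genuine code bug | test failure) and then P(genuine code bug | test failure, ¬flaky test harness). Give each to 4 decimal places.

P(test failure) = 0.05*0.66*0.82 + 0.43*0.66*0.18 + 0.37*0.34*0.82 + 0.65*0.34*0.18 = 0.027060 + 0.051084 + 0.103156 + 0.039780 = 0.221080
Restricting to configurations with genuine code bug present: 0.051084 + 0.039780 = 0.090864.
P(genuine code bug | test failure) = 0.090864 / 0.221080 ≈ 0.4110

Now condition on the additional information:
Numerator (weight on configurations with genuine code bug): 0.43*0.18 = 0.077400
Denominator P(test failure | ¬flaky test harness): 0.05*0.82 + 0.43*0.18 = 0.118400
Posterior = 0.077400 / 0.118400 ≈ 0.6537

P(genuine code bug | test failure) ≈ 0.4110; P(genuine code bug | test failure, ¬flaky test harness) ≈ 0.6537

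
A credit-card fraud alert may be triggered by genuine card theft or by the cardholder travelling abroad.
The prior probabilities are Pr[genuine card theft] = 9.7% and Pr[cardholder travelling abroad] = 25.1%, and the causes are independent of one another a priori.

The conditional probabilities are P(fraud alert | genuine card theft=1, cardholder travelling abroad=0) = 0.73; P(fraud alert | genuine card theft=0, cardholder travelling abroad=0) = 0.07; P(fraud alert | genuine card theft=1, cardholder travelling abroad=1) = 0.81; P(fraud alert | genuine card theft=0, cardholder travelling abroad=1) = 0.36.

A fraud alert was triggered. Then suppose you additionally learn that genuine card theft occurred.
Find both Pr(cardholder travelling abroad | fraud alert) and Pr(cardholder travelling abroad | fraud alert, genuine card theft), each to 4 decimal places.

Enumerate the 4 (genuine card theft, cardholder travelling abroad) configurations and weight by the priors:
  P(fraud alert) = 0.07·0.903·0.749 + 0.36·0.903·0.251 + 0.73·0.097·0.749 + 0.81·0.097·0.251
        = 0.047344 + 0.081595 + 0.053037 + 0.019721 = 0.201697
Configurations with cardholder travelling abroad contribute 0.101316, so
  P(cardholder travelling abroad | fraud alert) = 0.101316 / 0.201697 ≈ 0.5023

Now also conditioning on genuine card theft=true:
For the numerator, keep only cardholder travelling abroad=true terms: 0.81·0.251 = 0.203310
Normalizer over all consistent configurations: 0.73·0.749 + 0.81·0.251 = 0.750080
P(cardholder travelling abroad | fraud alert, genuine card theft) = 0.203310/0.750080 ≈ 0.2711

Pr(cardholder travelling abroad | fraud alert) ≈ 0.5023; Pr(cardholder travelling abroad | fraud alert, genuine card theft) ≈ 0.2711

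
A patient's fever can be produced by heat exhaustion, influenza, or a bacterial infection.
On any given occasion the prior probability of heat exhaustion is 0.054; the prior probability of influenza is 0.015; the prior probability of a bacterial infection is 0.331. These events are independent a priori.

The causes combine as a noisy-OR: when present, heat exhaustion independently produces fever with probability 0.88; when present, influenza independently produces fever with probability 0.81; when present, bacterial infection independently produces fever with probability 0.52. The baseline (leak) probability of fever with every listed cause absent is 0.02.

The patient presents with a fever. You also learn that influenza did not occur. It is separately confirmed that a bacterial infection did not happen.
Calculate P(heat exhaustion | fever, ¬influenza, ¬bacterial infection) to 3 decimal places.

P(heat exhaustion | fever, ¬influenza, ¬bacterial infection) ≈ 0.716

Under noisy-OR, P(fever | causes) = 1 − (1−0.02)·∏(1−qᵢ) over the active causes.
Numerator (weight on configurations with heat exhaustion): 0.8824×0.054 = 0.047650
The normalizing constant is 0.02×0.946 + 0.8824×0.054 = 0.066570
P(heat exhaustion | fever, ¬influenza, ¬bacterial infection) = 0.047650/0.066570 ≈ 0.716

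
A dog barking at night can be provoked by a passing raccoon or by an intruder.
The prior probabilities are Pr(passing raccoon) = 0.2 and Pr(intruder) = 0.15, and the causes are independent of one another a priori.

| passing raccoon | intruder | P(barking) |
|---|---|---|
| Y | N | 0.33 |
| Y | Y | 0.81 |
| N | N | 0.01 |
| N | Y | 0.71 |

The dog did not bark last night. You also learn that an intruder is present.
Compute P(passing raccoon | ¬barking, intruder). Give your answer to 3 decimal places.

Weight on passing raccoon=true, given the evidence: 0.19*0.2 = 0.038000
Normalizer over all consistent configurations: 0.29*0.8 + 0.19*0.2 = 0.270000
Posterior = 0.038000 / 0.270000 ≈ 0.141

P(passing raccoon | ¬barking, intruder) ≈ 0.141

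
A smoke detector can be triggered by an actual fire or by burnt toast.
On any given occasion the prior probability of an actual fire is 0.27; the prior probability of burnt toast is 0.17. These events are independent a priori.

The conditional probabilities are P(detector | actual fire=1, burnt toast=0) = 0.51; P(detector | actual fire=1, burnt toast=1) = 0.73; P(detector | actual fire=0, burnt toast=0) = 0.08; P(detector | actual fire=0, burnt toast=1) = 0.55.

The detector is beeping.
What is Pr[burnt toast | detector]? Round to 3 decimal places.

Weight on burnt toast=true, given the evidence: 0.068255 + 0.033507 = 0.101762
Normalizer over all consistent configurations: 0.08×0.73×0.83 + 0.55×0.73×0.17 + 0.51×0.27×0.83 + 0.73×0.27×0.17 = 0.264525
P(burnt toast | detector) = 0.101762/0.264525 ≈ 0.385

Pr[burnt toast | detector] ≈ 0.385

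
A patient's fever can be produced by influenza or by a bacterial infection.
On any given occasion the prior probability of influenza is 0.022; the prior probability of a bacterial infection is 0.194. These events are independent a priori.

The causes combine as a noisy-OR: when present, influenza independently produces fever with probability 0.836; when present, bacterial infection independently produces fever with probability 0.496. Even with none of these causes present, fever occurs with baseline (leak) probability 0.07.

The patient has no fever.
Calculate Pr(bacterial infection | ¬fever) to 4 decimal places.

Under noisy-OR, P(fever | causes) = 1 − (1−0.07)·∏(1−qᵢ) over the active causes.
Sum P(¬fever|·) weighted by the priors over the 4 (influenza, bacterial infection) configurations:
  P(¬fever) = 0.93×0.978×0.806 + 0.46872×0.978×0.194 + 0.15252×0.022×0.806 + 0.07687×0.022×0.194
        = 0.733089 + 0.088931 + 0.002704 + 0.000328 = 0.825052
The terms with bacterial infection present sum to 0.089259, so
  P(bacterial infection | ¬fever) = 0.089259 / 0.825052 ≈ 0.1082

Pr(bacterial infection | ¬fever) ≈ 0.1082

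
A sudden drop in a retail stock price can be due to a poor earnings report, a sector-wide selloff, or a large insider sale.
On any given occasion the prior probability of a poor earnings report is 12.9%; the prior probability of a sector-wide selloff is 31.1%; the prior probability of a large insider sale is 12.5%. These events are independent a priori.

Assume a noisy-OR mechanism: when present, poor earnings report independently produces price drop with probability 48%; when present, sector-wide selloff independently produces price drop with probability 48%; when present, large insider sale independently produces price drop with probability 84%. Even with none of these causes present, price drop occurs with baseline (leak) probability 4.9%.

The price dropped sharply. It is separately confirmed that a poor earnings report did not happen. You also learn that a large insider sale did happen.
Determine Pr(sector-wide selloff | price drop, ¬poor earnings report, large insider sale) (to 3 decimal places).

Pr(sector-wide selloff | price drop, ¬poor earnings report, large insider sale) ≈ 0.329

Under noisy-OR, P(price drop | causes) = 1 − (1−0.049)·∏(1−qᵢ) over the active causes.
Enumerate both values of sector-wide selloff and weight by the priors:
  P(price drop | ¬poor earnings report, large insider sale) = 0.84784*0.689 + 0.920877*0.311
        = 0.584162 + 0.286393 = 0.870555
The terms with sector-wide selloff present sum to 0.286393, so
  P(sector-wide selloff | price drop, ¬poor earnings report, large insider sale) = 0.286393 / 0.870555 ≈ 0.329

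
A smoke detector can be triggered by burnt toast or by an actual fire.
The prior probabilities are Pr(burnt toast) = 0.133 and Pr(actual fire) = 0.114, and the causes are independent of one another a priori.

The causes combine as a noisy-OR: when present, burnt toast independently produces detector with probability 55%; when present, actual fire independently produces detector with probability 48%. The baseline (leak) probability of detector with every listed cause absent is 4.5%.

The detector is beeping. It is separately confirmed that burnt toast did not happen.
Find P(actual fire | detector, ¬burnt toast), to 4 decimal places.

Under noisy-OR, P(detector | causes) = 1 − (1−0.045)·∏(1−qᵢ) over the active causes.
Numerator (weight on configurations with actual fire): 0.5034·0.114 = 0.057388
The normalizing constant is 0.045·0.886 + 0.5034·0.114 = 0.097258
P(actual fire | detector, ¬burnt toast) = 0.057388/0.097258 ≈ 0.5901

P(actual fire | detector, ¬burnt toast) ≈ 0.5901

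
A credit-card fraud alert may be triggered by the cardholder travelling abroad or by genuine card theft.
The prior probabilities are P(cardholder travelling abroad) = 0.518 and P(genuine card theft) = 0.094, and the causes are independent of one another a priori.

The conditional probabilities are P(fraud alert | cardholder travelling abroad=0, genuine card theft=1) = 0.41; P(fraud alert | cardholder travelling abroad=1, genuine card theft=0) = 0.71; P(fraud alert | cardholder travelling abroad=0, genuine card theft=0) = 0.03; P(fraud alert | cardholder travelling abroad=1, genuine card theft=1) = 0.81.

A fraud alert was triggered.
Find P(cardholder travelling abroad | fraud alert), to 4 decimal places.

Numerator (weight on configurations with cardholder travelling abroad): 0.333209 + 0.039441 = 0.372650
Denominator P(fraud alert): 0.03·0.482·0.906 + 0.41·0.482·0.094 + 0.71·0.518·0.906 + 0.81·0.518·0.094 = 0.404327
P(cardholder travelling abroad | fraud alert) = 0.372650/0.404327 ≈ 0.9217

P(cardholder travelling abroad | fraud alert) ≈ 0.9217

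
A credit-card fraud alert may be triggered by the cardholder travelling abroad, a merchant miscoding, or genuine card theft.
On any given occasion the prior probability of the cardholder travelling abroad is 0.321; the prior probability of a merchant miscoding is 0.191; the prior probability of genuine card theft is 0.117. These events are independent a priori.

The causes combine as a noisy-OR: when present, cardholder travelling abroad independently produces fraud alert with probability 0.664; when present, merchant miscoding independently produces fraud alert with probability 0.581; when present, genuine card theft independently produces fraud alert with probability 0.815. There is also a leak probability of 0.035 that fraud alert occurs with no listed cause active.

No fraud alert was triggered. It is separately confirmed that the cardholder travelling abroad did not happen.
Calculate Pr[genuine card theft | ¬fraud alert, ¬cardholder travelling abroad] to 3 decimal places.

Under noisy-OR, P(fraud alert | causes) = 1 − (1−0.035)·∏(1−qᵢ) over the active causes.
Numerator (weight on configurations with genuine card theft): 0.016898 + 0.001672 = 0.018570
The normalizing constant is 0.965·0.809·0.883 + 0.178525·0.809·0.117 + 0.404335·0.191·0.883 + 0.074802·0.191·0.117 = 0.776107
Posterior = 0.018570 / 0.776107 ≈ 0.024

Pr[genuine card theft | ¬fraud alert, ¬cardholder travelling abroad] ≈ 0.024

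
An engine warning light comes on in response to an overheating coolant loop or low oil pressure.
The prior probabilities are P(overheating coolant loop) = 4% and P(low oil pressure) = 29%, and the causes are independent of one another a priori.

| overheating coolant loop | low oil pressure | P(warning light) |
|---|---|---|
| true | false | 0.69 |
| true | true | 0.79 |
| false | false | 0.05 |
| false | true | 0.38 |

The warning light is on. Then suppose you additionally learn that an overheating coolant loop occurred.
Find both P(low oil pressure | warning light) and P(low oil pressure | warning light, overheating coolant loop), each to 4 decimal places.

P(low oil pressure | warning light) ≈ 0.6817; P(low oil pressure | warning light, overheating coolant loop) ≈ 0.3186

Sum P(warning light|·) weighted by the priors over the 4 (overheating coolant loop, low oil pressure) configurations:
  P(warning light) = 0.05×0.96×0.71 + 0.38×0.96×0.29 + 0.69×0.04×0.71 + 0.79×0.04×0.29
        = 0.034080 + 0.105792 + 0.019596 + 0.009164 = 0.168632
Keeping only the low oil pressure-present terms gives 0.114956, so
  P(low oil pressure | warning light) = 0.114956 / 0.168632 ≈ 0.6817

With the extra evidence:
Weight on low oil pressure=true, given the evidence: 0.79*0.29 = 0.229100
Denominator P(warning light | overheating coolant loop): 0.69*0.71 + 0.79*0.29 = 0.719000
Posterior = 0.229100 / 0.719000 ≈ 0.3186
The drop from 0.6817 to 0.3186 is the explaining-away (discounting) effect.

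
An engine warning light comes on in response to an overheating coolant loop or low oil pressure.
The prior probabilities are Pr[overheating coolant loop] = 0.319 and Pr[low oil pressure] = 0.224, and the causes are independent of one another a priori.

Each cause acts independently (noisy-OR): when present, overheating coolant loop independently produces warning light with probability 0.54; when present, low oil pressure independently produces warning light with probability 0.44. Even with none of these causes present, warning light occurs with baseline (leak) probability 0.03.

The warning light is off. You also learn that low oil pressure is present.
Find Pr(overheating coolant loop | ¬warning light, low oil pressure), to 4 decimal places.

Pr(overheating coolant loop | ¬warning light, low oil pressure) ≈ 0.1773

Under noisy-OR, P(warning light | causes) = 1 − (1−0.03)·∏(1−qᵢ) over the active causes.
P(¬warning light | low oil pressure) = 0.5432×0.681 + 0.249872×0.319 = 0.369919 + 0.079709 = 0.449628
Restricting to configurations with overheating coolant loop present: 0.249872×0.319 = 0.079709.
So P(overheating coolant loop | ¬warning light, low oil pressure) = 0.079709/0.449628 ≈ 0.1773.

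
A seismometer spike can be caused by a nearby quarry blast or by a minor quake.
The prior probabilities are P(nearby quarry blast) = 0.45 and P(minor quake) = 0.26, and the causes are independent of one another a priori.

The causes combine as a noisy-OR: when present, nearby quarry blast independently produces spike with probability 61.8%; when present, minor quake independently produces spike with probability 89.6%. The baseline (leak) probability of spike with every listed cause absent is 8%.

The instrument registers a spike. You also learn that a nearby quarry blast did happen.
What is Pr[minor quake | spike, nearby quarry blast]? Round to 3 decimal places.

Pr[minor quake | spike, nearby quarry blast] ≈ 0.343

Under noisy-OR, P(spike | causes) = 1 − (1−0.08)·∏(1−qᵢ) over the active causes.
P(spike | nearby quarry blast) = 0.64856×0.74 + 0.96345×0.26 = 0.479934 + 0.250497 = 0.730431
Restricting to configurations with minor quake present: 0.96345×0.26 = 0.250497.
Hence the posterior is 0.250497/0.730431 ≈ 0.343.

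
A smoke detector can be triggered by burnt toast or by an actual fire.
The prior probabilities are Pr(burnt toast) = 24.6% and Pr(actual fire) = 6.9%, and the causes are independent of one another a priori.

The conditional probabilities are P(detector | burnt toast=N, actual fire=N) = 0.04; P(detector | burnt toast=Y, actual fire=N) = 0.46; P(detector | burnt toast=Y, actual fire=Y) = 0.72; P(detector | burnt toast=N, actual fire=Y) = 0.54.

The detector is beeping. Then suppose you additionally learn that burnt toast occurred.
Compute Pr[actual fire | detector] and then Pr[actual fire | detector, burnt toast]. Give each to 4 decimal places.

P(detector) = 0.04*0.754*0.931 + 0.54*0.754*0.069 + 0.46*0.246*0.931 + 0.72*0.246*0.069 = 0.028079 + 0.028094 + 0.105352 + 0.012221 = 0.173746
The actual fire-present share is 0.028094 + 0.012221 = 0.040315.
P(actual fire | detector) = 0.040315 / 0.173746 ≈ 0.2320

With the extra evidence:
P(detector | burnt toast) = 0.46·0.931 + 0.72·0.069 = 0.428260 + 0.049680 = 0.477940
The actual fire-present share is 0.72·0.069 = 0.049680.
Hence the posterior is 0.049680/0.477940 ≈ 0.1039.

Pr[actual fire | detector] ≈ 0.2320; Pr[actual fire | detector, burnt toast] ≈ 0.1039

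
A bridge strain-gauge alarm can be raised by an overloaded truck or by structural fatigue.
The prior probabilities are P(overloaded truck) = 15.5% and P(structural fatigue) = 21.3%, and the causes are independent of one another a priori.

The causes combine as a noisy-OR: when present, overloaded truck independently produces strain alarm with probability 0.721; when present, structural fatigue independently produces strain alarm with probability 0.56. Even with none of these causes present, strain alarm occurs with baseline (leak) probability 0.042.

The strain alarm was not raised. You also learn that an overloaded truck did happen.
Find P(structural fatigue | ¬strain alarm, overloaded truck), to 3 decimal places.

P(structural fatigue | ¬strain alarm, overloaded truck) ≈ 0.106

Under noisy-OR, P(strain alarm | causes) = 1 − (1−0.042)·∏(1−qᵢ) over the active causes.
For the numerator, keep only structural fatigue=true terms: 0.117604*0.213 = 0.025050
Normalizer over all consistent configurations: 0.267282*0.787 + 0.117604*0.213 = 0.235401
Posterior = 0.025050 / 0.235401 ≈ 0.106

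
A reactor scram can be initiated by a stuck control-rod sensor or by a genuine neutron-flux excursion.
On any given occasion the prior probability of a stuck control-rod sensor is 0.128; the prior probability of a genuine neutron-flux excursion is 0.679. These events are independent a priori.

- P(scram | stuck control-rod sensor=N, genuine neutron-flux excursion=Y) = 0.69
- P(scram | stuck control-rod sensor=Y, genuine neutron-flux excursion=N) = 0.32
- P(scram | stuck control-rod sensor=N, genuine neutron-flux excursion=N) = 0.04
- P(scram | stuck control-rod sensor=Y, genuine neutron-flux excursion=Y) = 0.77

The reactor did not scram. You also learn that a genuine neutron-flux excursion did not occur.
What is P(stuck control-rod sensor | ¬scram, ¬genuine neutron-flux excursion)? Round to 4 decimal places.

Weight on stuck control-rod sensor=true, given the evidence: 0.68·0.128 = 0.087040
Normalizer over all consistent configurations: 0.96·0.872 + 0.68·0.128 = 0.924160
Posterior = 0.087040 / 0.924160 ≈ 0.0942

P(stuck control-rod sensor | ¬scram, ¬genuine neutron-flux excursion) ≈ 0.0942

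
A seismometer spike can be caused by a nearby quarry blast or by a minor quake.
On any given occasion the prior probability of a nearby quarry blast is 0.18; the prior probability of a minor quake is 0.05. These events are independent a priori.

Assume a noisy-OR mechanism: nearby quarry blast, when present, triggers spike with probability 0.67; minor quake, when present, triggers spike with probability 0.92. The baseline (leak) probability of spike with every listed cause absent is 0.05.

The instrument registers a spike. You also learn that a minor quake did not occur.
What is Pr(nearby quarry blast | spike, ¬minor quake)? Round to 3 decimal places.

Pr(nearby quarry blast | spike, ¬minor quake) ≈ 0.751

Under noisy-OR, P(spike | causes) = 1 − (1−0.05)·∏(1−qᵢ) over the active causes.
P(spike | ¬minor quake) = 0.05*0.82 + 0.6865*0.18 = 0.041000 + 0.123570 = 0.164570
The nearby quarry blast-present share is 0.6865*0.18 = 0.123570.
So P(nearby quarry blast | spike, ¬minor quake) = 0.123570/0.164570 ≈ 0.751.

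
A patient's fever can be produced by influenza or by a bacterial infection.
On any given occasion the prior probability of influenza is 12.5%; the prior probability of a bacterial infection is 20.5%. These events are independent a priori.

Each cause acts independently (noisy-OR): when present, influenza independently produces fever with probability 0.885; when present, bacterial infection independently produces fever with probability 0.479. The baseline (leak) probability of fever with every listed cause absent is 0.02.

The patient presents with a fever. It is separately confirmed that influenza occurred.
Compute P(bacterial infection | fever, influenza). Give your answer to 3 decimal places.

Under noisy-OR, P(fever | causes) = 1 − (1−0.02)·∏(1−qᵢ) over the active causes.
P(fever | influenza) = 0.8873×0.795 + 0.941283×0.205 = 0.705404 + 0.192963 = 0.898367
Restricting to configurations with bacterial infection present: 0.941283×0.205 = 0.192963.
P(bacterial infection | fever, influenza) = 0.192963 / 0.898367 ≈ 0.215

P(bacterial infection | fever, influenza) ≈ 0.215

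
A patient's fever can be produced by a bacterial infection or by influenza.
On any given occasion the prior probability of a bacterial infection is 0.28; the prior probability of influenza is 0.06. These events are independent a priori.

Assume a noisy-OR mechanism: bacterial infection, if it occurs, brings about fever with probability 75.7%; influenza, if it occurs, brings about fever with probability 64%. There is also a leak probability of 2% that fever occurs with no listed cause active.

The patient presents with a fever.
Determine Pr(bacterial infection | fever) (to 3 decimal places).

Under noisy-OR, P(fever | causes) = 1 − (1−0.02)·∏(1−qᵢ) over the active causes.
Weight on bacterial infection=true, given the evidence: 0.200522 + 0.015360 = 0.215882
The normalizing constant is 0.02×0.72×0.94 + 0.6472×0.72×0.06 + 0.76186×0.28×0.94 + 0.91427×0.28×0.06 = 0.257377
P(bacterial infection | fever) = 0.215882/0.257377 ≈ 0.839

Pr(bacterial infection | fever) ≈ 0.839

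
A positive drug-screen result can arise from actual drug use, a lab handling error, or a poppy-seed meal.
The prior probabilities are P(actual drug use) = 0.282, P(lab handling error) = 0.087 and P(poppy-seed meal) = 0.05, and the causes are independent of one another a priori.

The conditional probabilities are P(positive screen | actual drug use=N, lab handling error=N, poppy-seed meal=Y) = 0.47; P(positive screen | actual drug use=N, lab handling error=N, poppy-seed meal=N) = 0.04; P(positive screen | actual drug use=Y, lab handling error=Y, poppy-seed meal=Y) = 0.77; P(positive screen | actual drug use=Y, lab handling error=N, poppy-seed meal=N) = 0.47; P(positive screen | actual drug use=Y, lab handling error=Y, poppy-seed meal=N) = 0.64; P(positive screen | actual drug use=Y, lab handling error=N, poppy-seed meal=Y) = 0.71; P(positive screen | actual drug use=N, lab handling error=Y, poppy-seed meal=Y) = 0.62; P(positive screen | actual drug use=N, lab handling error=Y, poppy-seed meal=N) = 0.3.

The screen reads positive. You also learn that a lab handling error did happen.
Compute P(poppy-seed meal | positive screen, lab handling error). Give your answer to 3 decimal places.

P(positive screen | lab handling error) = 0.3×0.718×0.95 + 0.62×0.718×0.05 + 0.64×0.282×0.95 + 0.77×0.282×0.05 = 0.204630 + 0.022258 + 0.171456 + 0.010857 = 0.409201
Restricting to configurations with poppy-seed meal present: 0.022258 + 0.010857 = 0.033115.
So P(poppy-seed meal | positive screen, lab handling error) = 0.033115/0.409201 ≈ 0.081.

P(poppy-seed meal | positive screen, lab handling error) ≈ 0.081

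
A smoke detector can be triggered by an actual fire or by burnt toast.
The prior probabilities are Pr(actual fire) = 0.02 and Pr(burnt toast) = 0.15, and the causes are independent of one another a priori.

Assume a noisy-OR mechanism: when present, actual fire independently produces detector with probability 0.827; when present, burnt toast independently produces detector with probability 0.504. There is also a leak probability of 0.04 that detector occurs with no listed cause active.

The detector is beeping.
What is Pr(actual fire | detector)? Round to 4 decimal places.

Pr(actual fire | detector) ≈ 0.1330

Under noisy-OR, P(detector | causes) = 1 − (1−0.04)·∏(1−qᵢ) over the active causes.
Sum P(detector|·) weighted by the priors over the 4 (actual fire, burnt toast) configurations:
  P(detector) = 0.04×0.98×0.85 + 0.52384×0.98×0.15 + 0.83392×0.02×0.85 + 0.917624×0.02×0.15
        = 0.033320 + 0.077004 + 0.014177 + 0.002753 = 0.127254
Configurations with actual fire contribute 0.016930, so
  P(actual fire | detector) = 0.016930 / 0.127254 ≈ 0.1330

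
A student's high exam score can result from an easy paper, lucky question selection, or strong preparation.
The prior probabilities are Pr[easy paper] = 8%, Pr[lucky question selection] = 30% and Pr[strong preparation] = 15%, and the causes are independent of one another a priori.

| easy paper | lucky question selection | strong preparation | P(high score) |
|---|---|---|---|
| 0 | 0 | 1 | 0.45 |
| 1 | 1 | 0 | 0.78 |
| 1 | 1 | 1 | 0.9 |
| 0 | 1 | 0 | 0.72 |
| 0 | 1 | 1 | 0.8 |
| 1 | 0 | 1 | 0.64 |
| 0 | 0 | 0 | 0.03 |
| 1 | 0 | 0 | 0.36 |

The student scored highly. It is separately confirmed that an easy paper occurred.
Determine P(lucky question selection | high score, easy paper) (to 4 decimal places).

P(high score | easy paper) = 0.36*0.7*0.85 + 0.64*0.7*0.15 + 0.78*0.3*0.85 + 0.9*0.3*0.15 = 0.214200 + 0.067200 + 0.198900 + 0.040500 = 0.520800
Of this, 0.239400 comes from 0.198900 + 0.040500 (the lucky question selection=true cases).
P(lucky question selection | high score, easy paper) = 0.239400 / 0.520800 ≈ 0.4597

P(lucky question selection | high score, easy paper) ≈ 0.4597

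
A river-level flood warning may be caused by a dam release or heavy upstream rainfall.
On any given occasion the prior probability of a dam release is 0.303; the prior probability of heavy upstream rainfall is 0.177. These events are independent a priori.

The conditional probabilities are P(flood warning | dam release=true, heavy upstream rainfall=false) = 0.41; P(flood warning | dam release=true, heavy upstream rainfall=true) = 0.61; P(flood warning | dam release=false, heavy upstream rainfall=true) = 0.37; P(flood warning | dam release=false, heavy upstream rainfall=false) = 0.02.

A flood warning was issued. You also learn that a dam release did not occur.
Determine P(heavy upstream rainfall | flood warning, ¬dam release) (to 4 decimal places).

P(heavy upstream rainfall | flood warning, ¬dam release) ≈ 0.7991

Enumerate both values of heavy upstream rainfall and weight by the priors:
  P(flood warning | ¬dam release) = 0.02*0.823 + 0.37*0.177
        = 0.016460 + 0.065490 = 0.081950
Keeping only the heavy upstream rainfall-present terms gives 0.065490, so
  P(heavy upstream rainfall | flood warning, ¬dam release) = 0.065490 / 0.081950 ≈ 0.7991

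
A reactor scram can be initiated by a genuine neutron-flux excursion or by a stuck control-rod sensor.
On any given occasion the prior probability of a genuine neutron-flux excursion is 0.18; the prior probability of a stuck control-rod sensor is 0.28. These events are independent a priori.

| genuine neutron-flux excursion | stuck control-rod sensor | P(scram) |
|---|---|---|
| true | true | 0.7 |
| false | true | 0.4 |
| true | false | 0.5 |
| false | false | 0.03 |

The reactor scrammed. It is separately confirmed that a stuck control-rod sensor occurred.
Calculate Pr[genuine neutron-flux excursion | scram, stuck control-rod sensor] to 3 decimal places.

Pr[genuine neutron-flux excursion | scram, stuck control-rod sensor] ≈ 0.278

P(scram | stuck control-rod sensor) = 0.4·0.82 + 0.7·0.18 = 0.328000 + 0.126000 = 0.454000
The genuine neutron-flux excursion-present share is 0.7·0.18 = 0.126000.
So P(genuine neutron-flux excursion | scram, stuck control-rod sensor) = 0.126000/0.454000 ≈ 0.278.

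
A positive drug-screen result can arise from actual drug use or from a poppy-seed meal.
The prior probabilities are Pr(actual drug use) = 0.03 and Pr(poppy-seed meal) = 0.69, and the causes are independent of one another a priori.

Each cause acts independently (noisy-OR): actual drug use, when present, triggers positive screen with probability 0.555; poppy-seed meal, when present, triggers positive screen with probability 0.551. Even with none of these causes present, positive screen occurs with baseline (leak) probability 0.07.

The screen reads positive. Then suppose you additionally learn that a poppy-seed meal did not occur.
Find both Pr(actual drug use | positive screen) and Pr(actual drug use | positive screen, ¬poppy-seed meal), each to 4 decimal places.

Under noisy-OR, P(positive screen | causes) = 1 − (1−0.07)·∏(1−qᵢ) over the active causes.
By total probability over the 4 (actual drug use, poppy-seed meal) configurations:
  P(positive screen) = 0.07*0.97*0.31 + 0.58243*0.97*0.69 + 0.58615*0.03*0.31 + 0.814181*0.03*0.69
        = 0.021049 + 0.389820 + 0.005451 + 0.016854 = 0.433174
Keeping only the actual drug use-present terms gives 0.022305, so
  P(actual drug use | positive screen) = 0.022305 / 0.433174 ≈ 0.0515

With the extra evidence:
For the numerator, keep only actual drug use=true terms: 0.58615×0.03 = 0.017584
The normalizing constant is 0.07×0.97 + 0.58615×0.03 = 0.085484
P(actual drug use | positive screen, ¬poppy-seed meal) = 0.017584/0.085484 ≈ 0.2057

Pr(actual drug use | positive screen) ≈ 0.0515; Pr(actual drug use | positive screen, ¬poppy-seed meal) ≈ 0.2057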